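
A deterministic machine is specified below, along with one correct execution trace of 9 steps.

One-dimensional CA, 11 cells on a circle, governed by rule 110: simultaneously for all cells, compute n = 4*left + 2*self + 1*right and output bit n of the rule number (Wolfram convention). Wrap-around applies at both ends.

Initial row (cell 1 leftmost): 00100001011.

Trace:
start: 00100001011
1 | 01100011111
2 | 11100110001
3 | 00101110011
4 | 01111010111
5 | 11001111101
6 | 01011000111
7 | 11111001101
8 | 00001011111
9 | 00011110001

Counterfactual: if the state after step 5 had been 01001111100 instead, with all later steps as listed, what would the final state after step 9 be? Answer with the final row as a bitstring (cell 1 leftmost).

00011110001

state after step 5 := 01001111100
6 | 11011000100
7 | 11111001101
8 | 00001011111
9 | 00011110001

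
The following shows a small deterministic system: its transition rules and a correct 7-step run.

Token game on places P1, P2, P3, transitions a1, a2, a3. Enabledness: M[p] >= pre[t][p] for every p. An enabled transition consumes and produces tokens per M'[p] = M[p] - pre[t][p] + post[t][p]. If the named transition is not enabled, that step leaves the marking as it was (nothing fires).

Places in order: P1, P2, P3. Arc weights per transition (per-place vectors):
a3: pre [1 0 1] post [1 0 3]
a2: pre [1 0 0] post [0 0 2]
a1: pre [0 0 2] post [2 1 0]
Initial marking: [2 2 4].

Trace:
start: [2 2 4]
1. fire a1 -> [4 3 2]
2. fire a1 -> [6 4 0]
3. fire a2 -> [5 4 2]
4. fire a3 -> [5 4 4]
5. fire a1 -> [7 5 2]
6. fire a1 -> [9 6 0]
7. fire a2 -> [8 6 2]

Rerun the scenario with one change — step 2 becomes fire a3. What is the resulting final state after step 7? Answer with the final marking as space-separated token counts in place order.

6 5 6

(re-executing from step 2 with the substitution; state before step 2: [4 3 2])
2. fire a3 -> [4 3 4]
3. fire a2 -> [3 3 6]
4. fire a3 -> [3 3 8]
5. fire a1 -> [5 4 6]
6. fire a1 -> [7 5 4]
7. fire a2 -> [6 5 6]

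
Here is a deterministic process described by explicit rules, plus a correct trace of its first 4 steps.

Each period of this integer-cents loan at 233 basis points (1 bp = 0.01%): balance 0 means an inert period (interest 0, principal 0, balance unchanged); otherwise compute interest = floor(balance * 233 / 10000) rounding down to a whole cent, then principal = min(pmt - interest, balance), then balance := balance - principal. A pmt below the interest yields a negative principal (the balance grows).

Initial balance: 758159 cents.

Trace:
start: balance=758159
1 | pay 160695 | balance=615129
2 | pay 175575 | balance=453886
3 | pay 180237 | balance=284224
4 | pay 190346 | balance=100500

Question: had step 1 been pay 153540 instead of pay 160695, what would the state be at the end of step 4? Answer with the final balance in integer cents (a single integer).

108168

(re-executing from step 1 with the substitution; state before step 1: balance=758159)
1 | pay 153540 | balance=622284
2 | pay 175575 | balance=461208
3 | pay 180237 | balance=291717
4 | pay 190346 | balance=108168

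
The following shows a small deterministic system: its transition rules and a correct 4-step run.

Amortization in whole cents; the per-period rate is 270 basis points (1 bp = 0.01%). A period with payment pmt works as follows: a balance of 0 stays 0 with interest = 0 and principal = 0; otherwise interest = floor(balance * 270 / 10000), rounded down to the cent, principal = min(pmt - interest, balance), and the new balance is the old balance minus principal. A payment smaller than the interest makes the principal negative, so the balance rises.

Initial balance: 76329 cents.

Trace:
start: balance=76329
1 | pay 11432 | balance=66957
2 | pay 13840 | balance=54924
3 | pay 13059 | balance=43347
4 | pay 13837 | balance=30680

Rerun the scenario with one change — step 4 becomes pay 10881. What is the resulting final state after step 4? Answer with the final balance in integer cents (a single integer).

(re-executing from step 4 with the substitution; state before step 4: balance=43347)
4 | pay 10881 | balance=33636

33636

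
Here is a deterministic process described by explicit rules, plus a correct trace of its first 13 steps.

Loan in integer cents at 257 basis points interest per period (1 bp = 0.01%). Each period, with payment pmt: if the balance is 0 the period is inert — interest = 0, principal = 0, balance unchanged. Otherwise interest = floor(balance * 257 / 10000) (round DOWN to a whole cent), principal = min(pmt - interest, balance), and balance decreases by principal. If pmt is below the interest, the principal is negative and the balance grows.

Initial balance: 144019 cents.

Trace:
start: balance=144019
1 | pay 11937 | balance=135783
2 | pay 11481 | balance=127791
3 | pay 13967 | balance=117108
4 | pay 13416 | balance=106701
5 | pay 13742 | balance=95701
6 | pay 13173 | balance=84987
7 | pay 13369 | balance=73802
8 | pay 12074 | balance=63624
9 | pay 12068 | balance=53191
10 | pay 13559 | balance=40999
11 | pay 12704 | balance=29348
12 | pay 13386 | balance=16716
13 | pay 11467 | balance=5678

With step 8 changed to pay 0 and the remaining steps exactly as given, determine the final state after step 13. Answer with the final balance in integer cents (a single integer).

19386

(re-executing from step 8 with the substitution; state before step 8: balance=73802)
8 | pay 0 | balance=75698
9 | pay 12068 | balance=65575
10 | pay 13559 | balance=53701
11 | pay 12704 | balance=42377
12 | pay 13386 | balance=30080
13 | pay 11467 | balance=19386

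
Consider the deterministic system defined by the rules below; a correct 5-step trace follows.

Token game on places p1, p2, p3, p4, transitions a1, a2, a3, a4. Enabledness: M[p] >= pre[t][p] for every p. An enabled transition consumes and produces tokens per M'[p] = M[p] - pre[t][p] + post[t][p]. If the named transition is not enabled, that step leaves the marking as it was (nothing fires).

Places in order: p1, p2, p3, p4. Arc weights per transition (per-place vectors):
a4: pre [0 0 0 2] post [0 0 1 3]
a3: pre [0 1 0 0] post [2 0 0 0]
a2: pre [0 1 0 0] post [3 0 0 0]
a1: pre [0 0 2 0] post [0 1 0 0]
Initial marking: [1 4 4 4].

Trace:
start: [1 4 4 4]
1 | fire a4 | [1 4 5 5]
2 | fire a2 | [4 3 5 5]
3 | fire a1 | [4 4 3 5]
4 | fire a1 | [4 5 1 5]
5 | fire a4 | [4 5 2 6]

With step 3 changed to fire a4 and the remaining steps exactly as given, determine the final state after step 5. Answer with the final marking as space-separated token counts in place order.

4 4 5 7

(re-executing from step 3 with the substitution; state before step 3: [4 3 5 5])
3 | fire a4 | [4 3 6 6]
4 | fire a1 | [4 4 4 6]
5 | fire a4 | [4 4 5 7]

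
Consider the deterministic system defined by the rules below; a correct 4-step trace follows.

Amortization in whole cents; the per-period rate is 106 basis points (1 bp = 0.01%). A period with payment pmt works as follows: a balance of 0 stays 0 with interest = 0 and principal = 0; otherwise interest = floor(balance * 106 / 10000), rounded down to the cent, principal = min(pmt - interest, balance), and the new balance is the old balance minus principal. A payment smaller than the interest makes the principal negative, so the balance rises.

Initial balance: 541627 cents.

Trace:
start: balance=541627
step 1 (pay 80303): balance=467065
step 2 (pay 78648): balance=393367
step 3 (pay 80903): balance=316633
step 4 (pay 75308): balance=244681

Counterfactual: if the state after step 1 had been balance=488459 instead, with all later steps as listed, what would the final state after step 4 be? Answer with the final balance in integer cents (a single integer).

state after step 1 := balance=488459
step 2 (pay 78648): balance=414988
step 3 (pay 80903): balance=338483
step 4 (pay 75308): balance=266762

266762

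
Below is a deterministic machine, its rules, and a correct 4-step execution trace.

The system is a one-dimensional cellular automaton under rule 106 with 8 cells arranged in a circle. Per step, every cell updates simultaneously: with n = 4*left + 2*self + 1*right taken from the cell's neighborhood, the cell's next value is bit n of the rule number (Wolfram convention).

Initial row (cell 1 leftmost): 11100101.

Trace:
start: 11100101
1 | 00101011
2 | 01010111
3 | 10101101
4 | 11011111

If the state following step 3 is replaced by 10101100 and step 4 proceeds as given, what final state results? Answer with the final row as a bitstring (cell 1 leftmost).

state after step 3 := 10101100
4 | 01011101

01011101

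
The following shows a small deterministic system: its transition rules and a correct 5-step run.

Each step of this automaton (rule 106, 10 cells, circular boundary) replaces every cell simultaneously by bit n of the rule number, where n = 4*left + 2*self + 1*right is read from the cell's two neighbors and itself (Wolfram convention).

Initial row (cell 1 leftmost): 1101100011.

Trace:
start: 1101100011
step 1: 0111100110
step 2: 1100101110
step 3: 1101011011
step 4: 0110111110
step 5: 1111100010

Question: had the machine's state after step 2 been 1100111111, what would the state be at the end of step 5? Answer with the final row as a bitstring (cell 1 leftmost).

0110100001

state after step 2 := 1100111111
step 3: 0101100000
step 4: 1011100000
step 5: 0110100001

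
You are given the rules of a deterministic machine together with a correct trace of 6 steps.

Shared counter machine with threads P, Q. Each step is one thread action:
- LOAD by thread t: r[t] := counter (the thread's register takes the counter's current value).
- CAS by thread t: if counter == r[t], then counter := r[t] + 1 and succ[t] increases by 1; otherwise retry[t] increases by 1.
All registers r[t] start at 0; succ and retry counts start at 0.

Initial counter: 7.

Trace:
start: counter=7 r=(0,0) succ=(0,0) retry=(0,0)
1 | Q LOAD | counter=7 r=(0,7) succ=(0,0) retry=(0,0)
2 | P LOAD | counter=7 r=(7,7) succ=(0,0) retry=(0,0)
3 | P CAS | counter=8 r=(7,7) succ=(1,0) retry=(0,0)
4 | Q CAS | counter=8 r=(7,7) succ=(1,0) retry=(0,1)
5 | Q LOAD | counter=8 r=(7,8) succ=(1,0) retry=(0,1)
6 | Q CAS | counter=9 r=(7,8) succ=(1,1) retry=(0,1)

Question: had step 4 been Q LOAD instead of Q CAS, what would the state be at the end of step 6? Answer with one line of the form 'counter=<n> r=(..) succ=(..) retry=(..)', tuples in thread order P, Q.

counter=9 r=(7,8) succ=(1,1) retry=(0,0)

(re-executing from step 4 with the substitution; state before step 4: counter=8 r=(7,7) succ=(1,0) retry=(0,0))
4 | Q LOAD | counter=8 r=(7,8) succ=(1,0) retry=(0,0)
5 | Q LOAD | counter=8 r=(7,8) succ=(1,0) retry=(0,0)
6 | Q CAS | counter=9 r=(7,8) succ=(1,1) retry=(0,0)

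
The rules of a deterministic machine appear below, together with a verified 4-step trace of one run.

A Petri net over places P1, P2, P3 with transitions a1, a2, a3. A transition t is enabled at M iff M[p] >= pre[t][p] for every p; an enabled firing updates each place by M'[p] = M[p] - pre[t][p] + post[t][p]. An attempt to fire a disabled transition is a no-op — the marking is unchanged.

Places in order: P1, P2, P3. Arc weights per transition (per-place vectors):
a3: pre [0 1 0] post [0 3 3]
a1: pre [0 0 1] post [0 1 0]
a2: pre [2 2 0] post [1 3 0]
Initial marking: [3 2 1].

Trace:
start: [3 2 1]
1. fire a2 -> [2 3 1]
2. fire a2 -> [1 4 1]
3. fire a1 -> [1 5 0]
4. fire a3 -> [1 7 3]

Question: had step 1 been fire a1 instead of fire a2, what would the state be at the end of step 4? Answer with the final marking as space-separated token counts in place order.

(re-executing from step 1 with the substitution; state before step 1: [3 2 1])
1. fire a1 -> [3 3 0]
2. fire a2 -> [2 4 0]
3. fire a1 -> [2 4 0]
4. fire a3 -> [2 6 3]

2 6 3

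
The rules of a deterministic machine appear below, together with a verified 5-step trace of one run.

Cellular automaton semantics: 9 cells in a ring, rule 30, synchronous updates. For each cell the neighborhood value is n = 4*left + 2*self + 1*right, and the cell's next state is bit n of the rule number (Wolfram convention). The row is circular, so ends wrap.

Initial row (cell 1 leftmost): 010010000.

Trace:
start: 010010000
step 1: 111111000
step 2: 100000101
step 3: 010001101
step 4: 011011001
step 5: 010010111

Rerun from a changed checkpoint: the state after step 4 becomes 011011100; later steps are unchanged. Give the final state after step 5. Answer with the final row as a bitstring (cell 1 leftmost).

110010010

state after step 4 := 011011100
step 5: 110010010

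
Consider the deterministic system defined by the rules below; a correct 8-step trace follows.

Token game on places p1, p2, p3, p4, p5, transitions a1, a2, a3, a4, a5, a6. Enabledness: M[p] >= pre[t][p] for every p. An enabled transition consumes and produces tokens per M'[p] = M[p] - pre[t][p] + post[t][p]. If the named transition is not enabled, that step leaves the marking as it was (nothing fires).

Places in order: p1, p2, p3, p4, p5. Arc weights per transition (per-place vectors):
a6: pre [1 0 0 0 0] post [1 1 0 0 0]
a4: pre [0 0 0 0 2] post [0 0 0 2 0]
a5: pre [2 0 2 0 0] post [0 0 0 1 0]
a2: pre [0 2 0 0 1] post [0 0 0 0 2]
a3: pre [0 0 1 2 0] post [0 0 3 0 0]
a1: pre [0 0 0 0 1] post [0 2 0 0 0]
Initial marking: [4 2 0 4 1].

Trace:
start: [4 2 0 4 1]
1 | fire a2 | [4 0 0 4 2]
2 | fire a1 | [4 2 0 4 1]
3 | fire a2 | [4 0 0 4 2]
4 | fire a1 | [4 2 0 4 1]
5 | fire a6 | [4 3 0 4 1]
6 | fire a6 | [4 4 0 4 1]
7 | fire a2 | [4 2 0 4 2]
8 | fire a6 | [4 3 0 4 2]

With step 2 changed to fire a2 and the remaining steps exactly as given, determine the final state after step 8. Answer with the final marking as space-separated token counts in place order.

4 3 0 4 2

(re-executing from step 2 with the substitution; state before step 2: [4 0 0 4 2])
2 | fire a2 | [4 0 0 4 2]
3 | fire a2 | [4 0 0 4 2]
4 | fire a1 | [4 2 0 4 1]
5 | fire a6 | [4 3 0 4 1]
6 | fire a6 | [4 4 0 4 1]
7 | fire a2 | [4 2 0 4 2]
8 | fire a6 | [4 3 0 4 2]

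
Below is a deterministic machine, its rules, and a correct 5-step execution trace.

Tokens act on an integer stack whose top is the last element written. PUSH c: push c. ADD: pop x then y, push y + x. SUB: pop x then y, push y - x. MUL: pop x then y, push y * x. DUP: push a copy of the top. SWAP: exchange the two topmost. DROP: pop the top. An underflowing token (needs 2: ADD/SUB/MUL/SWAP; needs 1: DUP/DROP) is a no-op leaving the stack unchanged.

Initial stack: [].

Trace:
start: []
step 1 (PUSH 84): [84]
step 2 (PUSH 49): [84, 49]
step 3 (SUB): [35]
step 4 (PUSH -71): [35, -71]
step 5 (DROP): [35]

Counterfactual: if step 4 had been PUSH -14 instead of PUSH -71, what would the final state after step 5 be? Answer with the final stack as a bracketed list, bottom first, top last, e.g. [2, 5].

(re-executing from step 4 with the substitution; state before step 4: [35])
step 4 (PUSH -14): [35, -14]
step 5 (DROP): [35]

[35]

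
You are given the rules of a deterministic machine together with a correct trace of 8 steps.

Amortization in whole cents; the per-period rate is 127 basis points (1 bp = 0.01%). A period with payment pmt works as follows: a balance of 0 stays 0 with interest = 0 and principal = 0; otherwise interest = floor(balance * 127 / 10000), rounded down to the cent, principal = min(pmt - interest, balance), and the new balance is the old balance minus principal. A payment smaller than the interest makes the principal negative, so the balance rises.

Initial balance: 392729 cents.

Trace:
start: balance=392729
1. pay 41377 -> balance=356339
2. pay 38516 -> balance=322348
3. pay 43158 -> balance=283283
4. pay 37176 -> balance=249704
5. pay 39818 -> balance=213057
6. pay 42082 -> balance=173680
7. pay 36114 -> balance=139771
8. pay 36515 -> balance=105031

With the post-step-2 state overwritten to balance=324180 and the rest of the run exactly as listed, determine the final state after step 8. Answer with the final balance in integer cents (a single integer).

107009

state after step 2 := balance=324180
3. pay 43158 -> balance=285139
4. pay 37176 -> balance=251584
5. pay 39818 -> balance=214961
6. pay 42082 -> balance=175609
7. pay 36114 -> balance=141725
8. pay 36515 -> balance=107009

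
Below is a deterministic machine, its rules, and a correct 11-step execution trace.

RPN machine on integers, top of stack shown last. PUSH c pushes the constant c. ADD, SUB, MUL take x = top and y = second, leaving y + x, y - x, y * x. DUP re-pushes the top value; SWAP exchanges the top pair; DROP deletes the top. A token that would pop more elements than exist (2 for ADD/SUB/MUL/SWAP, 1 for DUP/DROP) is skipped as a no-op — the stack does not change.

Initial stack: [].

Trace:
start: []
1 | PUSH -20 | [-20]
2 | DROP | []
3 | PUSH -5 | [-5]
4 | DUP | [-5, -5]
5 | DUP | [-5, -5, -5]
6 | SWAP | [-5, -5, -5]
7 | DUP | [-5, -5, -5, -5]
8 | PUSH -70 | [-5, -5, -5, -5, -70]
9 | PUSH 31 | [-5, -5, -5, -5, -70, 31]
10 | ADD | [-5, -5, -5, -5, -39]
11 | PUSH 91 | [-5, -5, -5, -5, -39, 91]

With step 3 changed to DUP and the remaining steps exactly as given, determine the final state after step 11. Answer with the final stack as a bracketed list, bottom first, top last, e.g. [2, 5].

[-39, 91]

(re-executing from step 3 with the substitution; state before step 3: [])
3 | DUP | []
4 | DUP | []
5 | DUP | []
6 | SWAP | []
7 | DUP | []
8 | PUSH -70 | [-70]
9 | PUSH 31 | [-70, 31]
10 | ADD | [-39]
11 | PUSH 91 | [-39, 91]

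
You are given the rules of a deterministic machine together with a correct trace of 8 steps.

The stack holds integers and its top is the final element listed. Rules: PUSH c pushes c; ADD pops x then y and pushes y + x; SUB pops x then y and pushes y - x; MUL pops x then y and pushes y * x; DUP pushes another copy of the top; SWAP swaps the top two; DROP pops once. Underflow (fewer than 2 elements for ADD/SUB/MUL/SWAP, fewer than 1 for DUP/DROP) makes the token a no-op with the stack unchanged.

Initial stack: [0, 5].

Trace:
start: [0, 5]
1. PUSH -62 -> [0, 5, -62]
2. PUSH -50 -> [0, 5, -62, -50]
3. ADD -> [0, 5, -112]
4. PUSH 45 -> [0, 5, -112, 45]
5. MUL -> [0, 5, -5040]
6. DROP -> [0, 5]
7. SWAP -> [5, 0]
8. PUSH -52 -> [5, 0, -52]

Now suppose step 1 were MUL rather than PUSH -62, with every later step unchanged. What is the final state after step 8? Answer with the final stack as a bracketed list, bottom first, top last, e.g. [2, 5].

[-52]

(re-executing from step 1 with the substitution; state before step 1: [0, 5])
1. MUL -> [0]
2. PUSH -50 -> [0, -50]
3. ADD -> [-50]
4. PUSH 45 -> [-50, 45]
5. MUL -> [-2250]
6. DROP -> []
7. SWAP -> []
8. PUSH -52 -> [-52]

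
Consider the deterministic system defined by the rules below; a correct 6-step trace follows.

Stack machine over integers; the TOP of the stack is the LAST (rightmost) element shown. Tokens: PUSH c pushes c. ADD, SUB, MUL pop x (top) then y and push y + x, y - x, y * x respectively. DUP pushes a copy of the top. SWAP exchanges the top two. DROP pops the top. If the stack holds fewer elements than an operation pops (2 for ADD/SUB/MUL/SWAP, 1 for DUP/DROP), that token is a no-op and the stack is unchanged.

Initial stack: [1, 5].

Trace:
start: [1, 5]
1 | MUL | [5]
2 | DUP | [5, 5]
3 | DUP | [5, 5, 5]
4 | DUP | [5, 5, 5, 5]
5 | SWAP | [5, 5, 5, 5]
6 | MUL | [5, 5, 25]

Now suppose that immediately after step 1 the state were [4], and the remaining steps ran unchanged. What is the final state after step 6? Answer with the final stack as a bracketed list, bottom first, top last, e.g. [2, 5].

[4, 4, 16]

state after step 1 := [4]
2 | DUP | [4, 4]
3 | DUP | [4, 4, 4]
4 | DUP | [4, 4, 4, 4]
5 | SWAP | [4, 4, 4, 4]
6 | MUL | [4, 4, 16]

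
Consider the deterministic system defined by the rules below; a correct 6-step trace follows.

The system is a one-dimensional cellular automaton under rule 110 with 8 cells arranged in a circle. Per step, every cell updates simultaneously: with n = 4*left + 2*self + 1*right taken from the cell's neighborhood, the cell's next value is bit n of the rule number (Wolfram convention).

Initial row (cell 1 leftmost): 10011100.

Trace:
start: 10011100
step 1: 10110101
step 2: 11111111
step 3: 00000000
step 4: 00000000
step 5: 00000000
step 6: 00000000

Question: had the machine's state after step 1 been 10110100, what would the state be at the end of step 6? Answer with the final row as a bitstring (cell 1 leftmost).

state after step 1 := 10110100
step 2: 11111101
step 3: 00000111
step 4: 00001101
step 5: 00011111
step 6: 00110001

00110001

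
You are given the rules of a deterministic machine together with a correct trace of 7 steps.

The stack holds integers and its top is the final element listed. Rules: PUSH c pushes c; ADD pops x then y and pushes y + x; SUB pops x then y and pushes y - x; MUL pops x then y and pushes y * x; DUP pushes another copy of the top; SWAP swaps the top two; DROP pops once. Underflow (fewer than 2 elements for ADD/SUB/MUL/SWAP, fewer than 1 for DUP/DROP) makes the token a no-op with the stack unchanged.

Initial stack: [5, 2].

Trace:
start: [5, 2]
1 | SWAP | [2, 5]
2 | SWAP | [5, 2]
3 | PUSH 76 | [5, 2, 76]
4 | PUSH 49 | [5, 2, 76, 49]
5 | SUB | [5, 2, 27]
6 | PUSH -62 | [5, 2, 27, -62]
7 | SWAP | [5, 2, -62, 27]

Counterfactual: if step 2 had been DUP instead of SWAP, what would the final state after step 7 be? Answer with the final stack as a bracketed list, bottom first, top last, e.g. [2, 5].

[2, 5, 5, -62, 27]

(re-executing from step 2 with the substitution; state before step 2: [2, 5])
2 | DUP | [2, 5, 5]
3 | PUSH 76 | [2, 5, 5, 76]
4 | PUSH 49 | [2, 5, 5, 76, 49]
5 | SUB | [2, 5, 5, 27]
6 | PUSH -62 | [2, 5, 5, 27, -62]
7 | SWAP | [2, 5, 5, -62, 27]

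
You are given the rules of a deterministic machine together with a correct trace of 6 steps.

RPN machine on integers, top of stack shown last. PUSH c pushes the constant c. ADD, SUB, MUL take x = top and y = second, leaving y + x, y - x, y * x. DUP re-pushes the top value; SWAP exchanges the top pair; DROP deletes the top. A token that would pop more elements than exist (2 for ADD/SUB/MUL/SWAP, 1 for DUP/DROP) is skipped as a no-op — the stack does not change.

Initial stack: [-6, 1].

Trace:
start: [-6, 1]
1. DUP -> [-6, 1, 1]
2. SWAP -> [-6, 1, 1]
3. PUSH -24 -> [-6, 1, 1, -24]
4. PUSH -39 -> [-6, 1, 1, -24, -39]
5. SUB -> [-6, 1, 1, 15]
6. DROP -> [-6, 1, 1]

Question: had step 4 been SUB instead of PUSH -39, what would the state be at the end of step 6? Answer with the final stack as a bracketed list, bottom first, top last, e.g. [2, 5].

(re-executing from step 4 with the substitution; state before step 4: [-6, 1, 1, -24])
4. SUB -> [-6, 1, 25]
5. SUB -> [-6, -24]
6. DROP -> [-6]

[-6]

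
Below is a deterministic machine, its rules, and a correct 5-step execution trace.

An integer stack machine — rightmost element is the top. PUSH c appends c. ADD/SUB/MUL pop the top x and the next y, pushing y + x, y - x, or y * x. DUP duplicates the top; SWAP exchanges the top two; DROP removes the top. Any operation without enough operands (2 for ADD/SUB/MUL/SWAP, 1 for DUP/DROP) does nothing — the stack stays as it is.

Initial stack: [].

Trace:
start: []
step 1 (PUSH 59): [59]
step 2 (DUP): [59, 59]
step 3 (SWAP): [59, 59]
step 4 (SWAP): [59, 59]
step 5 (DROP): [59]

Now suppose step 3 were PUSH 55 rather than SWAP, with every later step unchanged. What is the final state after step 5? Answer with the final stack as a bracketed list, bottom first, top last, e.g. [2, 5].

[59, 55]

(re-executing from step 3 with the substitution; state before step 3: [59, 59])
step 3 (PUSH 55): [59, 59, 55]
step 4 (SWAP): [59, 55, 59]
step 5 (DROP): [59, 55]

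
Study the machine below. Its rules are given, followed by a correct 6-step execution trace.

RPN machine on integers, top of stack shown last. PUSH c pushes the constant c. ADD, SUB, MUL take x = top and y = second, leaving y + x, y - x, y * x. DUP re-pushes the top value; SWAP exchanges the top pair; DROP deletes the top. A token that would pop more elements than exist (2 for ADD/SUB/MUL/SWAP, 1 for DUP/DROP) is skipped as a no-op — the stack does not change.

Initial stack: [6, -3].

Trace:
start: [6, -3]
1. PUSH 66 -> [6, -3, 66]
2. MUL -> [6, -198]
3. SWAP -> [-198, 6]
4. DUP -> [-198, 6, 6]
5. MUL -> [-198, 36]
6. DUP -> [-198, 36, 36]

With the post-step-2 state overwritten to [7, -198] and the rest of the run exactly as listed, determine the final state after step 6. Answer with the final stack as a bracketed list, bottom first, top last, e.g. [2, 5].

state after step 2 := [7, -198]
3. SWAP -> [-198, 7]
4. DUP -> [-198, 7, 7]
5. MUL -> [-198, 49]
6. DUP -> [-198, 49, 49]

[-198, 49, 49]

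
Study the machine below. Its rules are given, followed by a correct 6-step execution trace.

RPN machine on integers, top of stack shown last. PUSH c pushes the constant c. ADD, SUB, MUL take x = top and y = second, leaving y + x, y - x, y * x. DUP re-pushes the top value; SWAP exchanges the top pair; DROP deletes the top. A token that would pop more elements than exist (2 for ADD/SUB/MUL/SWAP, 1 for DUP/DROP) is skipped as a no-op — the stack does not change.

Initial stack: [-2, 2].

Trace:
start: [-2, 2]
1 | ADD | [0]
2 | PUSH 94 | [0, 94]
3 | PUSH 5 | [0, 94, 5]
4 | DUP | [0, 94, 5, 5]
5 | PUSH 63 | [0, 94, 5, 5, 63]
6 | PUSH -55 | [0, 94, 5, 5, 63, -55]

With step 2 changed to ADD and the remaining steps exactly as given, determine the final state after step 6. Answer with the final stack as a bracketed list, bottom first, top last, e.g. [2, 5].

(re-executing from step 2 with the substitution; state before step 2: [0])
2 | ADD | [0]
3 | PUSH 5 | [0, 5]
4 | DUP | [0, 5, 5]
5 | PUSH 63 | [0, 5, 5, 63]
6 | PUSH -55 | [0, 5, 5, 63, -55]

[0, 5, 5, 63, -55]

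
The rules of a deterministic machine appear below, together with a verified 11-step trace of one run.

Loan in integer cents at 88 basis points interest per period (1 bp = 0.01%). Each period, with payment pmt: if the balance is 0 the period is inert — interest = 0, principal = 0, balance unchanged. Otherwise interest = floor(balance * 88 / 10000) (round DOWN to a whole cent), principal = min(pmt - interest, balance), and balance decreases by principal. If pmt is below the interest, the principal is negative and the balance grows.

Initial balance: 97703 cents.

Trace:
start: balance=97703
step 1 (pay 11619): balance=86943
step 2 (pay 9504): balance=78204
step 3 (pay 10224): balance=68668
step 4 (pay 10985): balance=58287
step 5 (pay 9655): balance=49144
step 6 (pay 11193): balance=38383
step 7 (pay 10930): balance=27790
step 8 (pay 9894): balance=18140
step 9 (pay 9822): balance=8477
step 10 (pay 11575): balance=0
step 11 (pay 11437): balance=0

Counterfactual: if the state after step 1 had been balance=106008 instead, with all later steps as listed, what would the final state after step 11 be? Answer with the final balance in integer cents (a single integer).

state after step 1 := balance=106008
step 2 (pay 9504): balance=97436
step 3 (pay 10224): balance=88069
step 4 (pay 10985): balance=77859
step 5 (pay 9655): balance=68889
step 6 (pay 11193): balance=58302
step 7 (pay 10930): balance=47885
step 8 (pay 9894): balance=38412
step 9 (pay 9822): balance=28928
step 10 (pay 11575): balance=17607
step 11 (pay 11437): balance=6324

6324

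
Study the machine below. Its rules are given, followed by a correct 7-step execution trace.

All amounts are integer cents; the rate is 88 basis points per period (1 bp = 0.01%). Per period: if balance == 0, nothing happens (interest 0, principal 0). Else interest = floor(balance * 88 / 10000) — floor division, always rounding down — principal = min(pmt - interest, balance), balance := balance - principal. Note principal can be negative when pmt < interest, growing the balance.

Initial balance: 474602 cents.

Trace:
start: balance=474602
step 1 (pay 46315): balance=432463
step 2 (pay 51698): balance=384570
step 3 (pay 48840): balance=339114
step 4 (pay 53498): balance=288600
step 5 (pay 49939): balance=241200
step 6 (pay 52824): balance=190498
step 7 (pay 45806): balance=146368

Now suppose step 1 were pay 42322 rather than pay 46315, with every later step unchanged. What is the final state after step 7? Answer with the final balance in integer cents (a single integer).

150575

(re-executing from step 1 with the substitution; state before step 1: balance=474602)
step 1 (pay 42322): balance=436456
step 2 (pay 51698): balance=388598
step 3 (pay 48840): balance=343177
step 4 (pay 53498): balance=292698
step 5 (pay 49939): balance=245334
step 6 (pay 52824): balance=194668
step 7 (pay 45806): balance=150575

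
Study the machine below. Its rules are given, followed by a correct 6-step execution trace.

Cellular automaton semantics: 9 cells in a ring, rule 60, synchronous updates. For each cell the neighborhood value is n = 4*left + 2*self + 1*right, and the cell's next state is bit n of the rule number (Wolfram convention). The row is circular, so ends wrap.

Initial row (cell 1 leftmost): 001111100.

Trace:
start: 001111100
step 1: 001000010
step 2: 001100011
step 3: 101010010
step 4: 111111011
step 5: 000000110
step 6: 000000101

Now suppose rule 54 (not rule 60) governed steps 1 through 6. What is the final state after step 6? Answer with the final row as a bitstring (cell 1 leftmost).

111000111

(re-executing steps 1..6 under rule 54; state before step 1: 001111100)
step 1: 010000010
step 2: 111000111
step 3: 000101000
step 4: 001111100
step 5: 010000010
step 6: 111000111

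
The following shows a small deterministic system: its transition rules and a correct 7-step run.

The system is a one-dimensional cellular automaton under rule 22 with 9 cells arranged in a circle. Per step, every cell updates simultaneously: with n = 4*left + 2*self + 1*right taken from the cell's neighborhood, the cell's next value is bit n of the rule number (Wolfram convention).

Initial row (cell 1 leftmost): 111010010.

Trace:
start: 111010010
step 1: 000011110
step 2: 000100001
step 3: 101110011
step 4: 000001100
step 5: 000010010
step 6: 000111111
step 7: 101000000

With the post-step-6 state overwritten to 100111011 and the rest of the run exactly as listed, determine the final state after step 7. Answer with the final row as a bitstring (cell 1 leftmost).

011000000

state after step 6 := 100111011
step 7: 011000000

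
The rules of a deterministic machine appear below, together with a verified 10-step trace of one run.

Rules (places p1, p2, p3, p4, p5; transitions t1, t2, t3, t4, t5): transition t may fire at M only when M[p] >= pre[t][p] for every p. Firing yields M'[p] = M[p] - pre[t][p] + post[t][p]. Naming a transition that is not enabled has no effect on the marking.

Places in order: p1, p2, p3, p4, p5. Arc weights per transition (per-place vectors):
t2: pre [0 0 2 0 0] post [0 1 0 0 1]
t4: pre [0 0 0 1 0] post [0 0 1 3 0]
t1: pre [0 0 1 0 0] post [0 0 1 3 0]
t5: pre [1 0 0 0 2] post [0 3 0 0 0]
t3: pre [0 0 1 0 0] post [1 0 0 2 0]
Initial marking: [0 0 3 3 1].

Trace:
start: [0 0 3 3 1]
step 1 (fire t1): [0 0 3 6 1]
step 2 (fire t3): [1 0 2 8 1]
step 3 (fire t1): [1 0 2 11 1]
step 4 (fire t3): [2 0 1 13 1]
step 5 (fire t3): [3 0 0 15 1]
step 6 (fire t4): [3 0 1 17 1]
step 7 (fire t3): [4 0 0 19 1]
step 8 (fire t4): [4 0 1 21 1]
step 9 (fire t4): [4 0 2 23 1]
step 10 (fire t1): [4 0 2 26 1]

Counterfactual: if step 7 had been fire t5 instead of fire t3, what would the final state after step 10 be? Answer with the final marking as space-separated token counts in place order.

(re-executing from step 7 with the substitution; state before step 7: [3 0 1 17 1])
step 7 (fire t5): [3 0 1 17 1]
step 8 (fire t4): [3 0 2 19 1]
step 9 (fire t4): [3 0 3 21 1]
step 10 (fire t1): [3 0 3 24 1]

3 0 3 24 1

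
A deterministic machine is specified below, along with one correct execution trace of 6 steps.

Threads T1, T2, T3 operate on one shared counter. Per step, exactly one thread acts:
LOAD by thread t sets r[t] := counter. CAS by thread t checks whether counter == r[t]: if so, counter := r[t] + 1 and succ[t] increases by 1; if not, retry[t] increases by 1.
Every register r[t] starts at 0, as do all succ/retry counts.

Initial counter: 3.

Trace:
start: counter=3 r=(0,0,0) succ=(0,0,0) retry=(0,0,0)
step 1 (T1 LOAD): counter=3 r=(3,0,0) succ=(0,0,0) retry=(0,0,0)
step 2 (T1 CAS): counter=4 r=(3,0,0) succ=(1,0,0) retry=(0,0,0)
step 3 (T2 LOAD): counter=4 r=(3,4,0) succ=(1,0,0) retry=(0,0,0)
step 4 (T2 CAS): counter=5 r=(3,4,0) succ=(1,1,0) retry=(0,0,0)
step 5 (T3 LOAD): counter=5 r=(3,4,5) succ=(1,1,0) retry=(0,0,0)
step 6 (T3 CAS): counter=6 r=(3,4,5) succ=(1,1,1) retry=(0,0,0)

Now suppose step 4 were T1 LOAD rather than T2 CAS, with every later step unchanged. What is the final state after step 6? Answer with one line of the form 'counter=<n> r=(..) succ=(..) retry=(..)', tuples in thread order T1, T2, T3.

(re-executing from step 4 with the substitution; state before step 4: counter=4 r=(3,4,0) succ=(1,0,0) retry=(0,0,0))
step 4 (T1 LOAD): counter=4 r=(4,4,0) succ=(1,0,0) retry=(0,0,0)
step 5 (T3 LOAD): counter=4 r=(4,4,4) succ=(1,0,0) retry=(0,0,0)
step 6 (T3 CAS): counter=5 r=(4,4,4) succ=(1,0,1) retry=(0,0,0)

counter=5 r=(4,4,4) succ=(1,0,1) retry=(0,0,0)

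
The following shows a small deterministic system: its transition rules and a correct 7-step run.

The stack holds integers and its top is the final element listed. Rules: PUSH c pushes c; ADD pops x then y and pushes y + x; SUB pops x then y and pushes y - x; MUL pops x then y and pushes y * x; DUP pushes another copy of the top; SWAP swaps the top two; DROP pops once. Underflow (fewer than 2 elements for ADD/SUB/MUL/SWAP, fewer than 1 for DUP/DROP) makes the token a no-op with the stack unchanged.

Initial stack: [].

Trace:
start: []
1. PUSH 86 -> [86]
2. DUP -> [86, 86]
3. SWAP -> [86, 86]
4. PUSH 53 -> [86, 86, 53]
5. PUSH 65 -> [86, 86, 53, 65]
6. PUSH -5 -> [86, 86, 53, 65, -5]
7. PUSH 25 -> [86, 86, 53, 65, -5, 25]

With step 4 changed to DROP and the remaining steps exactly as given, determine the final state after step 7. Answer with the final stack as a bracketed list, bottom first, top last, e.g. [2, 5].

(re-executing from step 4 with the substitution; state before step 4: [86, 86])
4. DROP -> [86]
5. PUSH 65 -> [86, 65]
6. PUSH -5 -> [86, 65, -5]
7. PUSH 25 -> [86, 65, -5, 25]

[86, 65, -5, 25]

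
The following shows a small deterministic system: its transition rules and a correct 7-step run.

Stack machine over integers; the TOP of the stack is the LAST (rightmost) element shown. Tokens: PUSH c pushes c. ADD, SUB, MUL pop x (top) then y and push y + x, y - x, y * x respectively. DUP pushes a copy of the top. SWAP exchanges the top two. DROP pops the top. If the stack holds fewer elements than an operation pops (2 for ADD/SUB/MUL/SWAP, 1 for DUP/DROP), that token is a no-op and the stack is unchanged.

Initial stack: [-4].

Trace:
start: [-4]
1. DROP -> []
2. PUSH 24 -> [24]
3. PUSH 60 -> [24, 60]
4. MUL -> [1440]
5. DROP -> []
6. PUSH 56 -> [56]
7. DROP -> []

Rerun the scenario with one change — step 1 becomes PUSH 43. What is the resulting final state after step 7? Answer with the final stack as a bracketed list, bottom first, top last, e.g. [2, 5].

(re-executing from step 1 with the substitution; state before step 1: [-4])
1. PUSH 43 -> [-4, 43]
2. PUSH 24 -> [-4, 43, 24]
3. PUSH 60 -> [-4, 43, 24, 60]
4. MUL -> [-4, 43, 1440]
5. DROP -> [-4, 43]
6. PUSH 56 -> [-4, 43, 56]
7. DROP -> [-4, 43]

[-4, 43]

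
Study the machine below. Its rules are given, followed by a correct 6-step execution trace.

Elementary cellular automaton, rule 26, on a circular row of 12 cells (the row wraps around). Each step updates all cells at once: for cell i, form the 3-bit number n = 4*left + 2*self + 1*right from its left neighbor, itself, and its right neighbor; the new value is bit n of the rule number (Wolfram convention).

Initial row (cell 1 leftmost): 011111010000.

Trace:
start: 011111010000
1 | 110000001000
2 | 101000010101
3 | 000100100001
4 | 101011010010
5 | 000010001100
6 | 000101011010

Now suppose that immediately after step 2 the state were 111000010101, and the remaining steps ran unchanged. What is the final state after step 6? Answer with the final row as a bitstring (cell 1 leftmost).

state after step 2 := 111000010101
3 | 000100100001
4 | 101011010010
5 | 000010001100
6 | 000101011010

000101011010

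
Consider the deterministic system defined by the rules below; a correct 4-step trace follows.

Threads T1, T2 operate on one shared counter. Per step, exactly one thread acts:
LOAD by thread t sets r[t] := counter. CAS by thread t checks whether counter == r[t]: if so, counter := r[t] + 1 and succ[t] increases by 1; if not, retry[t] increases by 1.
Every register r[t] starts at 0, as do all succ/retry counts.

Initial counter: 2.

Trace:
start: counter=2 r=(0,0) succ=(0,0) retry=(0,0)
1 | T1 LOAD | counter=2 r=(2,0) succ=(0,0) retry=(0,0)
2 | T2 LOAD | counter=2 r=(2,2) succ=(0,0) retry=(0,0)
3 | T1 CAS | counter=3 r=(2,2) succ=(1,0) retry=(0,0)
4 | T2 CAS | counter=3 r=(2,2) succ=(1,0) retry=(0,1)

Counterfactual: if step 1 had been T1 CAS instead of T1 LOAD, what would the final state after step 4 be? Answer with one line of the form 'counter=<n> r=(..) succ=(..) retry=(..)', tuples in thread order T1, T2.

(re-executing from step 1 with the substitution; state before step 1: counter=2 r=(0,0) succ=(0,0) retry=(0,0))
1 | T1 CAS | counter=2 r=(0,0) succ=(0,0) retry=(1,0)
2 | T2 LOAD | counter=2 r=(0,2) succ=(0,0) retry=(1,0)
3 | T1 CAS | counter=2 r=(0,2) succ=(0,0) retry=(2,0)
4 | T2 CAS | counter=3 r=(0,2) succ=(0,1) retry=(2,0)

counter=3 r=(0,2) succ=(0,1) retry=(2,0)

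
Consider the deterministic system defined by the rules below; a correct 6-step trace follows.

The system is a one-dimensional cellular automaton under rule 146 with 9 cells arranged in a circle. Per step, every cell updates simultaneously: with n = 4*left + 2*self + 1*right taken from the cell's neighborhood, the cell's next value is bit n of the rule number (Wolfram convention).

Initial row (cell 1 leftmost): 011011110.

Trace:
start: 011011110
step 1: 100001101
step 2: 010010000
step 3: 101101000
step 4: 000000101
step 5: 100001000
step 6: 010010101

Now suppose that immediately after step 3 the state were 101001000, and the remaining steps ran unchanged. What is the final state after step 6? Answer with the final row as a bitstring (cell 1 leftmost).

000100001

state after step 3 := 101001000
step 4: 000110101
step 5: 101000000
step 6: 000100001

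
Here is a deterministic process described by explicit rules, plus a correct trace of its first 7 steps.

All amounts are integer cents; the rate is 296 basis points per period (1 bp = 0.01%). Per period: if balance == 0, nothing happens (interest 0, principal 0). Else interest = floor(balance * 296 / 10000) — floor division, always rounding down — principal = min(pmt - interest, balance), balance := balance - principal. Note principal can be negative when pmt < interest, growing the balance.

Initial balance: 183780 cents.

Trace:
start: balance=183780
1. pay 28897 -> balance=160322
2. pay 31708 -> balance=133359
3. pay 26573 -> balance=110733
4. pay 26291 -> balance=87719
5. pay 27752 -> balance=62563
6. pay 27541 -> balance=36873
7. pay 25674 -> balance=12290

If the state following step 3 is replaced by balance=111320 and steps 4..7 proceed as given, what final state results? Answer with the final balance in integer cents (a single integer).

12951

state after step 3 := balance=111320
4. pay 26291 -> balance=88324
5. pay 27752 -> balance=63186
6. pay 27541 -> balance=37515
7. pay 25674 -> balance=12951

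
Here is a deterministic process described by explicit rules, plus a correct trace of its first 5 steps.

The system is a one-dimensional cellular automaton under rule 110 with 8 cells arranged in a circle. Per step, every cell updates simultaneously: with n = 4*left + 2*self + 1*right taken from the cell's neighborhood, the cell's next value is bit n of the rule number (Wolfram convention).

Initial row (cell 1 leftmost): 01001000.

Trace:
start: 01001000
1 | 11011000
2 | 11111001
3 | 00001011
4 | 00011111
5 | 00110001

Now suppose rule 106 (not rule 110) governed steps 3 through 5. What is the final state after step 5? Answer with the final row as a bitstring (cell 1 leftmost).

(re-executing steps 3..5 under rule 106; state before step 3: 11111001)
3 | 00001011
4 | 00010111
5 | 00101101

00101101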